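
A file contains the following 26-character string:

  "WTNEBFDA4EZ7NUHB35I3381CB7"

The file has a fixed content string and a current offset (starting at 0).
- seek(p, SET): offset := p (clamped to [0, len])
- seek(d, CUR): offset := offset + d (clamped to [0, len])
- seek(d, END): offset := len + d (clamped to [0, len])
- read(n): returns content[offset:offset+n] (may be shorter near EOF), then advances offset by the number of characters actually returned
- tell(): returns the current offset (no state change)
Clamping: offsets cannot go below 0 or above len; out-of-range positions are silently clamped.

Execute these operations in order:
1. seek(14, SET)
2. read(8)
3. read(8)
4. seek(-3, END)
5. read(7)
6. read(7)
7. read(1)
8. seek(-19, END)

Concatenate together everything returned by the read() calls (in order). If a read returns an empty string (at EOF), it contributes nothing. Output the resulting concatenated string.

After 1 (seek(14, SET)): offset=14
After 2 (read(8)): returned 'HB35I338', offset=22
After 3 (read(8)): returned '1CB7', offset=26
After 4 (seek(-3, END)): offset=23
After 5 (read(7)): returned 'CB7', offset=26
After 6 (read(7)): returned '', offset=26
After 7 (read(1)): returned '', offset=26
After 8 (seek(-19, END)): offset=7

Answer: HB35I3381CB7CB7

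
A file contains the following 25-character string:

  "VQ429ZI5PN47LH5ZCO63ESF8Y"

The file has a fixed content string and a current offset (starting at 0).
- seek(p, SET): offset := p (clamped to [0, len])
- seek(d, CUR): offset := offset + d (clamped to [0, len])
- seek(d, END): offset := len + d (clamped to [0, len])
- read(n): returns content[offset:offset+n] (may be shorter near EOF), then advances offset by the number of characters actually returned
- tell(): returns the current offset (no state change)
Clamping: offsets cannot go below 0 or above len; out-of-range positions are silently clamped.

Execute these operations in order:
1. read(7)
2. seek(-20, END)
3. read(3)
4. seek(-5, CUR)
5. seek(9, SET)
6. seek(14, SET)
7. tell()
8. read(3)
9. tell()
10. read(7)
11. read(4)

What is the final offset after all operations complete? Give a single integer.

After 1 (read(7)): returned 'VQ429ZI', offset=7
After 2 (seek(-20, END)): offset=5
After 3 (read(3)): returned 'ZI5', offset=8
After 4 (seek(-5, CUR)): offset=3
After 5 (seek(9, SET)): offset=9
After 6 (seek(14, SET)): offset=14
After 7 (tell()): offset=14
After 8 (read(3)): returned '5ZC', offset=17
After 9 (tell()): offset=17
After 10 (read(7)): returned 'O63ESF8', offset=24
After 11 (read(4)): returned 'Y', offset=25

Answer: 25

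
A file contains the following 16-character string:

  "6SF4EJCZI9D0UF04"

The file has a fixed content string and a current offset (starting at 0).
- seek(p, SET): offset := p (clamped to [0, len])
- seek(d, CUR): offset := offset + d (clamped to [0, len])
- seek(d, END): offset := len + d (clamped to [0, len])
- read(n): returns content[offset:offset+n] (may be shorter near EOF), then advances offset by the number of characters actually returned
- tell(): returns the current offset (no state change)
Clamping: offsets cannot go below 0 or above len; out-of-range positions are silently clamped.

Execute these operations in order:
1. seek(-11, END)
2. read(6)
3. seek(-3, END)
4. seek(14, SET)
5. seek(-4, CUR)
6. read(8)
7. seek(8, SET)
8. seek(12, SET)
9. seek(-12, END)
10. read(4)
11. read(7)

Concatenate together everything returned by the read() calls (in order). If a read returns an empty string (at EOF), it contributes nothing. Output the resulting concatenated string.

Answer: JCZI9DD0UF04EJCZI9D0UF0

Derivation:
After 1 (seek(-11, END)): offset=5
After 2 (read(6)): returned 'JCZI9D', offset=11
After 3 (seek(-3, END)): offset=13
After 4 (seek(14, SET)): offset=14
After 5 (seek(-4, CUR)): offset=10
After 6 (read(8)): returned 'D0UF04', offset=16
After 7 (seek(8, SET)): offset=8
After 8 (seek(12, SET)): offset=12
After 9 (seek(-12, END)): offset=4
After 10 (read(4)): returned 'EJCZ', offset=8
After 11 (read(7)): returned 'I9D0UF0', offset=15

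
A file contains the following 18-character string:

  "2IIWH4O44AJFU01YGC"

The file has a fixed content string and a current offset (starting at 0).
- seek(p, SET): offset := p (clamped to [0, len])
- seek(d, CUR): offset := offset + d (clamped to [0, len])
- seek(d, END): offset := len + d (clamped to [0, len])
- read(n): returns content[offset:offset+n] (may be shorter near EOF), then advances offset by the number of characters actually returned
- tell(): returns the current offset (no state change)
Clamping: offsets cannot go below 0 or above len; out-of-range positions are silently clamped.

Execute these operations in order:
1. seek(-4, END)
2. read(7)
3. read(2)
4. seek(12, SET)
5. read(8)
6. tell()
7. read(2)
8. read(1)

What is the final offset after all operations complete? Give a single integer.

Answer: 18

Derivation:
After 1 (seek(-4, END)): offset=14
After 2 (read(7)): returned '1YGC', offset=18
After 3 (read(2)): returned '', offset=18
After 4 (seek(12, SET)): offset=12
After 5 (read(8)): returned 'U01YGC', offset=18
After 6 (tell()): offset=18
After 7 (read(2)): returned '', offset=18
After 8 (read(1)): returned '', offset=18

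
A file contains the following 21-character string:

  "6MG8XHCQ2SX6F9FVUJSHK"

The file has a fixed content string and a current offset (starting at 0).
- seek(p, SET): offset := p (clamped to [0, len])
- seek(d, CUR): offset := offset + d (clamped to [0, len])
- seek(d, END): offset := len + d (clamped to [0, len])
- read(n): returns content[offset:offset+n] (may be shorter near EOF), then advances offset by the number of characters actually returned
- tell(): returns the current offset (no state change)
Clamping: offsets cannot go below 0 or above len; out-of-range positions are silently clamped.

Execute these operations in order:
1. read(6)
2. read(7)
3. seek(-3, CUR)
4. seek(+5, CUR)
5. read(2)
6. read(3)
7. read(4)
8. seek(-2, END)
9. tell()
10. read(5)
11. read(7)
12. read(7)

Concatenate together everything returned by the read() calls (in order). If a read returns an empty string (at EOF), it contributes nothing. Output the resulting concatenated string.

After 1 (read(6)): returned '6MG8XH', offset=6
After 2 (read(7)): returned 'CQ2SX6F', offset=13
After 3 (seek(-3, CUR)): offset=10
After 4 (seek(+5, CUR)): offset=15
After 5 (read(2)): returned 'VU', offset=17
After 6 (read(3)): returned 'JSH', offset=20
After 7 (read(4)): returned 'K', offset=21
After 8 (seek(-2, END)): offset=19
After 9 (tell()): offset=19
After 10 (read(5)): returned 'HK', offset=21
After 11 (read(7)): returned '', offset=21
After 12 (read(7)): returned '', offset=21

Answer: 6MG8XHCQ2SX6FVUJSHKHK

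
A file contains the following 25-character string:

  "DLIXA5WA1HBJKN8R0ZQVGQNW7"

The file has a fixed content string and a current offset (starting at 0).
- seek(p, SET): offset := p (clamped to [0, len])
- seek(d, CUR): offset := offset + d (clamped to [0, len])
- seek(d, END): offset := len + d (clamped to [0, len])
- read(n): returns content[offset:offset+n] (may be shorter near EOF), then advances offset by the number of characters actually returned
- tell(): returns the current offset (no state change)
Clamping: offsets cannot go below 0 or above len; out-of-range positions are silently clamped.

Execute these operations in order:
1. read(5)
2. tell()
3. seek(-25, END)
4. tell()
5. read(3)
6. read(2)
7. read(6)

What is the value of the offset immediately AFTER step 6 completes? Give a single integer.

Answer: 5

Derivation:
After 1 (read(5)): returned 'DLIXA', offset=5
After 2 (tell()): offset=5
After 3 (seek(-25, END)): offset=0
After 4 (tell()): offset=0
After 5 (read(3)): returned 'DLI', offset=3
After 6 (read(2)): returned 'XA', offset=5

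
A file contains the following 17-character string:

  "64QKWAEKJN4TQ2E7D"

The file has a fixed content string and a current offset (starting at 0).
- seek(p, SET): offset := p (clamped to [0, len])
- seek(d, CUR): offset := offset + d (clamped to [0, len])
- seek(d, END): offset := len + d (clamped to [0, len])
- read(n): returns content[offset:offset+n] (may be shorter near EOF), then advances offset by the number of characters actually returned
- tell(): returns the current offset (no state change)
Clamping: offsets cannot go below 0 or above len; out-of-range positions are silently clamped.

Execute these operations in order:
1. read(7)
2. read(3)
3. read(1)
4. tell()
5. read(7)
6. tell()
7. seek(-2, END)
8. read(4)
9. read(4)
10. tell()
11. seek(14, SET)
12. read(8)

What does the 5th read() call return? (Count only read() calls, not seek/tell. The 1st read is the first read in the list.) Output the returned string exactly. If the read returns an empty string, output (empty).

After 1 (read(7)): returned '64QKWAE', offset=7
After 2 (read(3)): returned 'KJN', offset=10
After 3 (read(1)): returned '4', offset=11
After 4 (tell()): offset=11
After 5 (read(7)): returned 'TQ2E7D', offset=17
After 6 (tell()): offset=17
After 7 (seek(-2, END)): offset=15
After 8 (read(4)): returned '7D', offset=17
After 9 (read(4)): returned '', offset=17
After 10 (tell()): offset=17
After 11 (seek(14, SET)): offset=14
After 12 (read(8)): returned 'E7D', offset=17

Answer: 7D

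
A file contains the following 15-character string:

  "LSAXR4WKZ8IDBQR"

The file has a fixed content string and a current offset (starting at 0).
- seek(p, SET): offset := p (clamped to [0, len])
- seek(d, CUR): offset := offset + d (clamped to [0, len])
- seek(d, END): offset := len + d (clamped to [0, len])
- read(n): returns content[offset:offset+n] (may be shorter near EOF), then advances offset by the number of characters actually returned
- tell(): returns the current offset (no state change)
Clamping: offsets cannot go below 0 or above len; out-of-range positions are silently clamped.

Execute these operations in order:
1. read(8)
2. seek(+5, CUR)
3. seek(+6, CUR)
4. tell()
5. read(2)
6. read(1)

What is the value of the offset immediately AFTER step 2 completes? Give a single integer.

Answer: 13

Derivation:
After 1 (read(8)): returned 'LSAXR4WK', offset=8
After 2 (seek(+5, CUR)): offset=13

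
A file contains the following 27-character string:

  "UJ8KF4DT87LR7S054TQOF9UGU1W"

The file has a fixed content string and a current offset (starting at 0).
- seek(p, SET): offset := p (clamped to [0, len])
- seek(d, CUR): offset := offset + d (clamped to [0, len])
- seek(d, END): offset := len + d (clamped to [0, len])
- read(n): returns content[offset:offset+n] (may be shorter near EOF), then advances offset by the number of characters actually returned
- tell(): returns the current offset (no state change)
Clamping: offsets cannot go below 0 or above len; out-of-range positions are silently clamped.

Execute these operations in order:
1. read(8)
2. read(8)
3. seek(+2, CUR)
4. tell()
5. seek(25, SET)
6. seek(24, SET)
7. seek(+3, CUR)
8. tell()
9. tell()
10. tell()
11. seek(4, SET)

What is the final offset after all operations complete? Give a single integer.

Answer: 4

Derivation:
After 1 (read(8)): returned 'UJ8KF4DT', offset=8
After 2 (read(8)): returned '87LR7S05', offset=16
After 3 (seek(+2, CUR)): offset=18
After 4 (tell()): offset=18
After 5 (seek(25, SET)): offset=25
After 6 (seek(24, SET)): offset=24
After 7 (seek(+3, CUR)): offset=27
After 8 (tell()): offset=27
After 9 (tell()): offset=27
After 10 (tell()): offset=27
After 11 (seek(4, SET)): offset=4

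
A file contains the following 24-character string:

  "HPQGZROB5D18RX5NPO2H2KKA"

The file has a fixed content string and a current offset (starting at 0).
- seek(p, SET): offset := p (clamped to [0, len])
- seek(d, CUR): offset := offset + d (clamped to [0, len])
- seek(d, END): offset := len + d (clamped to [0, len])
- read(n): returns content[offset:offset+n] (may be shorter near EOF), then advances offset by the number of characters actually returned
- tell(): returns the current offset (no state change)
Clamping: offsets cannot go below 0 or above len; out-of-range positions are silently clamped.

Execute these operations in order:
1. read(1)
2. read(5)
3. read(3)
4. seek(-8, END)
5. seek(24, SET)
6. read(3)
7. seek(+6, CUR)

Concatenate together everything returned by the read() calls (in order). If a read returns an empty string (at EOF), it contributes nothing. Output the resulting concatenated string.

After 1 (read(1)): returned 'H', offset=1
After 2 (read(5)): returned 'PQGZR', offset=6
After 3 (read(3)): returned 'OB5', offset=9
After 4 (seek(-8, END)): offset=16
After 5 (seek(24, SET)): offset=24
After 6 (read(3)): returned '', offset=24
After 7 (seek(+6, CUR)): offset=24

Answer: HPQGZROB5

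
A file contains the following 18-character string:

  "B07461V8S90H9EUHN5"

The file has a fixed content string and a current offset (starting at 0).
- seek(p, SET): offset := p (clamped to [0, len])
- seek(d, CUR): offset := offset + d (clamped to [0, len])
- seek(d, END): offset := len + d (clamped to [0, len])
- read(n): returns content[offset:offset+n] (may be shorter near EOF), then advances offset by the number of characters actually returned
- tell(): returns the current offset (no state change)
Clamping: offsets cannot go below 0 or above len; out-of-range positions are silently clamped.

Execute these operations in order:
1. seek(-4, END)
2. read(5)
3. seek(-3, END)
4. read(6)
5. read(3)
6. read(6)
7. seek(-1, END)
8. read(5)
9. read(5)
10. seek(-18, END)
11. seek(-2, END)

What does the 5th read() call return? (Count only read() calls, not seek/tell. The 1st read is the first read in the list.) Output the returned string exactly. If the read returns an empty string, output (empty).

After 1 (seek(-4, END)): offset=14
After 2 (read(5)): returned 'UHN5', offset=18
After 3 (seek(-3, END)): offset=15
After 4 (read(6)): returned 'HN5', offset=18
After 5 (read(3)): returned '', offset=18
After 6 (read(6)): returned '', offset=18
After 7 (seek(-1, END)): offset=17
After 8 (read(5)): returned '5', offset=18
After 9 (read(5)): returned '', offset=18
After 10 (seek(-18, END)): offset=0
After 11 (seek(-2, END)): offset=16

Answer: 5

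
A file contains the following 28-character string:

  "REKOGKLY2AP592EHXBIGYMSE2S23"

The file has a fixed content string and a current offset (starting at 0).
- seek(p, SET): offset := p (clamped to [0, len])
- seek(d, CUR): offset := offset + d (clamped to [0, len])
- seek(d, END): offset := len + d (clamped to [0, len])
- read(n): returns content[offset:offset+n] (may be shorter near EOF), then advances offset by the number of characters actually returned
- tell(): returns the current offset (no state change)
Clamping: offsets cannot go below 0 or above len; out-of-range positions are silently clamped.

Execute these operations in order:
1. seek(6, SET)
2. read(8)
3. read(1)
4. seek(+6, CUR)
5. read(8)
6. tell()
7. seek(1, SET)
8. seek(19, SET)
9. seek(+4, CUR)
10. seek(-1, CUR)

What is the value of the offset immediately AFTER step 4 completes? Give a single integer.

After 1 (seek(6, SET)): offset=6
After 2 (read(8)): returned 'LY2AP592', offset=14
After 3 (read(1)): returned 'E', offset=15
After 4 (seek(+6, CUR)): offset=21

Answer: 21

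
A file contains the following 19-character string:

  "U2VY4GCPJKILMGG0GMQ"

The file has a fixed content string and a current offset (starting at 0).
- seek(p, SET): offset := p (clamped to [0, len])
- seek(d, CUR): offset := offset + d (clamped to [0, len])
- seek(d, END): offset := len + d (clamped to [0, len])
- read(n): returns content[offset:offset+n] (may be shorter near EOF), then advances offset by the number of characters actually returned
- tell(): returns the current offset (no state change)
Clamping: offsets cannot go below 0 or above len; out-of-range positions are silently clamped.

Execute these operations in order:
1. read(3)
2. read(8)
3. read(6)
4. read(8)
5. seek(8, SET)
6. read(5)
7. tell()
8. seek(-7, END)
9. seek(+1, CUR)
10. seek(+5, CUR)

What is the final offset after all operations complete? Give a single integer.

After 1 (read(3)): returned 'U2V', offset=3
After 2 (read(8)): returned 'Y4GCPJKI', offset=11
After 3 (read(6)): returned 'LMGG0G', offset=17
After 4 (read(8)): returned 'MQ', offset=19
After 5 (seek(8, SET)): offset=8
After 6 (read(5)): returned 'JKILM', offset=13
After 7 (tell()): offset=13
After 8 (seek(-7, END)): offset=12
After 9 (seek(+1, CUR)): offset=13
After 10 (seek(+5, CUR)): offset=18

Answer: 18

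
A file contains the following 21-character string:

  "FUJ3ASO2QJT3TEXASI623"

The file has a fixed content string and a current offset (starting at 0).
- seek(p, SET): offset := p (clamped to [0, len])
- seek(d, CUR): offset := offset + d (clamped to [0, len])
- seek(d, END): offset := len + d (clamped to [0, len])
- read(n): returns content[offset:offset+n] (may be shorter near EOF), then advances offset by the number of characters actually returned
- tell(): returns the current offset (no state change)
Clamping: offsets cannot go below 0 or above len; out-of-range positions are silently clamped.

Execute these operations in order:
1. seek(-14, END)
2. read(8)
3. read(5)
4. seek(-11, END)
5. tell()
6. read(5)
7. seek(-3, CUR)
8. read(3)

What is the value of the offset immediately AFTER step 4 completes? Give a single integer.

Answer: 10

Derivation:
After 1 (seek(-14, END)): offset=7
After 2 (read(8)): returned '2QJT3TEX', offset=15
After 3 (read(5)): returned 'ASI62', offset=20
After 4 (seek(-11, END)): offset=10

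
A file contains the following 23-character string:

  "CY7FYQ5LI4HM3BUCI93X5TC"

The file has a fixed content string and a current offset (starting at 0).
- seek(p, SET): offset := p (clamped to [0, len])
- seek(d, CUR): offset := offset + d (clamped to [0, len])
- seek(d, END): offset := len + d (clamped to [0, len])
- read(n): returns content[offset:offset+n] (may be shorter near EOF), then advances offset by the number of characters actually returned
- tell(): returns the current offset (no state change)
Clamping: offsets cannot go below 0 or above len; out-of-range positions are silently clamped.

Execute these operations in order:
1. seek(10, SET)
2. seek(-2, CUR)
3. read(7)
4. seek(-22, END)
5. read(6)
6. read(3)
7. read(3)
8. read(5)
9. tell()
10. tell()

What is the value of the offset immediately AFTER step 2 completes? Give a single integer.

Answer: 8

Derivation:
After 1 (seek(10, SET)): offset=10
After 2 (seek(-2, CUR)): offset=8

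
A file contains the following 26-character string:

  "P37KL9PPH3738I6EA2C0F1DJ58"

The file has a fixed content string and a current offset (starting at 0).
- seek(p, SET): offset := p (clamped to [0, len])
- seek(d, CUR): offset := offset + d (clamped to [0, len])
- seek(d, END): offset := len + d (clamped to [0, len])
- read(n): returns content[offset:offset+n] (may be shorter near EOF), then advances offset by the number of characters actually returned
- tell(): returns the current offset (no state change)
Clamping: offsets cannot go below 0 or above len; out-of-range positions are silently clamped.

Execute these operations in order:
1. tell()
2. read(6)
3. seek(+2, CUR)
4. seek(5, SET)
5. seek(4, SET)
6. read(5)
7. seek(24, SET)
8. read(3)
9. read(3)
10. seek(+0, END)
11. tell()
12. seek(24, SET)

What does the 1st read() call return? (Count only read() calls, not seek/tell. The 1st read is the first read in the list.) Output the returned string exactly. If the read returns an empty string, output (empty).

After 1 (tell()): offset=0
After 2 (read(6)): returned 'P37KL9', offset=6
After 3 (seek(+2, CUR)): offset=8
After 4 (seek(5, SET)): offset=5
After 5 (seek(4, SET)): offset=4
After 6 (read(5)): returned 'L9PPH', offset=9
After 7 (seek(24, SET)): offset=24
After 8 (read(3)): returned '58', offset=26
After 9 (read(3)): returned '', offset=26
After 10 (seek(+0, END)): offset=26
After 11 (tell()): offset=26
After 12 (seek(24, SET)): offset=24

Answer: P37KL9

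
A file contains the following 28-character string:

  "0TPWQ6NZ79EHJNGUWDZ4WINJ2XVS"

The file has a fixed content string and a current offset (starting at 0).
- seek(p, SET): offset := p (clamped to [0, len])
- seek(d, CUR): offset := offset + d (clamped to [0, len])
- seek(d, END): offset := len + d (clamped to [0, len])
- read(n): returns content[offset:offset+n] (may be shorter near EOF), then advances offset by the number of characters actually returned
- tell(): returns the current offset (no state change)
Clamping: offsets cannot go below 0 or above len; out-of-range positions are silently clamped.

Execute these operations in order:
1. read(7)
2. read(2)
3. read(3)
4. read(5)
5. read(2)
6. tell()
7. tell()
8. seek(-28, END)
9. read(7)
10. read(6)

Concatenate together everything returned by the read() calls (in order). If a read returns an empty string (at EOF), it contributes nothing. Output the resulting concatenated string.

Answer: 0TPWQ6NZ79EHJNGUWDZ0TPWQ6NZ79EHJ

Derivation:
After 1 (read(7)): returned '0TPWQ6N', offset=7
After 2 (read(2)): returned 'Z7', offset=9
After 3 (read(3)): returned '9EH', offset=12
After 4 (read(5)): returned 'JNGUW', offset=17
After 5 (read(2)): returned 'DZ', offset=19
After 6 (tell()): offset=19
After 7 (tell()): offset=19
After 8 (seek(-28, END)): offset=0
After 9 (read(7)): returned '0TPWQ6N', offset=7
After 10 (read(6)): returned 'Z79EHJ', offset=13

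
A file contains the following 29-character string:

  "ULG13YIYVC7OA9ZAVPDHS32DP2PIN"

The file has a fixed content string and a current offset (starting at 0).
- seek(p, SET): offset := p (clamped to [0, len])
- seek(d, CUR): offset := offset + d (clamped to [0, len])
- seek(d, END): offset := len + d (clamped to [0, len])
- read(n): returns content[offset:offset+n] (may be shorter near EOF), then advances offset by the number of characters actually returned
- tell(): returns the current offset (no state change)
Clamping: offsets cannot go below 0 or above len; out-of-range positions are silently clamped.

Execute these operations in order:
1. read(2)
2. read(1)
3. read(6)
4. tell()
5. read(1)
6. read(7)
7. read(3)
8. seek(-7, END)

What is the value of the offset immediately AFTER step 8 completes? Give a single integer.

After 1 (read(2)): returned 'UL', offset=2
After 2 (read(1)): returned 'G', offset=3
After 3 (read(6)): returned '13YIYV', offset=9
After 4 (tell()): offset=9
After 5 (read(1)): returned 'C', offset=10
After 6 (read(7)): returned '7OA9ZAV', offset=17
After 7 (read(3)): returned 'PDH', offset=20
After 8 (seek(-7, END)): offset=22

Answer: 22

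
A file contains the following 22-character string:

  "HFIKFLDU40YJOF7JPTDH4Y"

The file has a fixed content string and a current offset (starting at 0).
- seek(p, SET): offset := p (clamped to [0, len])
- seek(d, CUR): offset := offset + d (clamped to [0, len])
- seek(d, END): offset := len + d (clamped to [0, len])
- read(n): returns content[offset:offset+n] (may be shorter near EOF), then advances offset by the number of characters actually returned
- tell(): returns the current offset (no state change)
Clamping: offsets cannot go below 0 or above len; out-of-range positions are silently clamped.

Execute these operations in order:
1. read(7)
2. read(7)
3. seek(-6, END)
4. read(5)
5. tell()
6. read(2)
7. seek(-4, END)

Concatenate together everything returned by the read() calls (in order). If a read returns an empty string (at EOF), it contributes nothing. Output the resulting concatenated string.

After 1 (read(7)): returned 'HFIKFLD', offset=7
After 2 (read(7)): returned 'U40YJOF', offset=14
After 3 (seek(-6, END)): offset=16
After 4 (read(5)): returned 'PTDH4', offset=21
After 5 (tell()): offset=21
After 6 (read(2)): returned 'Y', offset=22
After 7 (seek(-4, END)): offset=18

Answer: HFIKFLDU40YJOFPTDH4Y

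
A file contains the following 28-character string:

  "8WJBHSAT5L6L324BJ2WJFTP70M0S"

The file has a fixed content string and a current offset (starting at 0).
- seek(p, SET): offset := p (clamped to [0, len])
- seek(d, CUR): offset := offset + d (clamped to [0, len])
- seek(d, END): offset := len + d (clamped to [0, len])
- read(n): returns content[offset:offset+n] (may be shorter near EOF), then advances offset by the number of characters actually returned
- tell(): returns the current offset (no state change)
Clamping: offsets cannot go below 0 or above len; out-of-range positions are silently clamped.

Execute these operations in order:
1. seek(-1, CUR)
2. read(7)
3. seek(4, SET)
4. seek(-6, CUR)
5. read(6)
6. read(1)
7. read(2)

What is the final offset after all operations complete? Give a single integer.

After 1 (seek(-1, CUR)): offset=0
After 2 (read(7)): returned '8WJBHSA', offset=7
After 3 (seek(4, SET)): offset=4
After 4 (seek(-6, CUR)): offset=0
After 5 (read(6)): returned '8WJBHS', offset=6
After 6 (read(1)): returned 'A', offset=7
After 7 (read(2)): returned 'T5', offset=9

Answer: 9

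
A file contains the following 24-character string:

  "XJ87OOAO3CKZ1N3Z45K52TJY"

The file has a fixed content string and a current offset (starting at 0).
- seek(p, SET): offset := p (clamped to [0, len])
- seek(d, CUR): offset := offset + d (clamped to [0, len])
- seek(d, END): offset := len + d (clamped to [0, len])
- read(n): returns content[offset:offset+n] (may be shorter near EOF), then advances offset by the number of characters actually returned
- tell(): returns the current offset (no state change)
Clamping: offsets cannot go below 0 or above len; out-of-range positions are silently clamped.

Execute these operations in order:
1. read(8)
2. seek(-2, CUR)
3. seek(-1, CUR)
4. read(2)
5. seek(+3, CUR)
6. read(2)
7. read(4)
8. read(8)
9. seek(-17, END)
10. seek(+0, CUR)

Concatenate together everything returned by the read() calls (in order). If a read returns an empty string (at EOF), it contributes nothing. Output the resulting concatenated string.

After 1 (read(8)): returned 'XJ87OOAO', offset=8
After 2 (seek(-2, CUR)): offset=6
After 3 (seek(-1, CUR)): offset=5
After 4 (read(2)): returned 'OA', offset=7
After 5 (seek(+3, CUR)): offset=10
After 6 (read(2)): returned 'KZ', offset=12
After 7 (read(4)): returned '1N3Z', offset=16
After 8 (read(8)): returned '45K52TJY', offset=24
After 9 (seek(-17, END)): offset=7
After 10 (seek(+0, CUR)): offset=7

Answer: XJ87OOAOOAKZ1N3Z45K52TJY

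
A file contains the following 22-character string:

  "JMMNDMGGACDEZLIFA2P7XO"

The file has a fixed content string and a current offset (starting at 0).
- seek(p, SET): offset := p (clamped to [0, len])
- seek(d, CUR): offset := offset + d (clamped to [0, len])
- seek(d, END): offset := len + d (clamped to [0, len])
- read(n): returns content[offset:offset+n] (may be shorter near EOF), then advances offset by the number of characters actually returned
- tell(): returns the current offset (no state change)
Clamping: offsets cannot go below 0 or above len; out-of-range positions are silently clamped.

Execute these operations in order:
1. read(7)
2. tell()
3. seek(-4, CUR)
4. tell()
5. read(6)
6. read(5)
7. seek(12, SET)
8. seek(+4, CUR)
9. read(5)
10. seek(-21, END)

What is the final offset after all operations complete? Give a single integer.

After 1 (read(7)): returned 'JMMNDMG', offset=7
After 2 (tell()): offset=7
After 3 (seek(-4, CUR)): offset=3
After 4 (tell()): offset=3
After 5 (read(6)): returned 'NDMGGA', offset=9
After 6 (read(5)): returned 'CDEZL', offset=14
After 7 (seek(12, SET)): offset=12
After 8 (seek(+4, CUR)): offset=16
After 9 (read(5)): returned 'A2P7X', offset=21
After 10 (seek(-21, END)): offset=1

Answer: 1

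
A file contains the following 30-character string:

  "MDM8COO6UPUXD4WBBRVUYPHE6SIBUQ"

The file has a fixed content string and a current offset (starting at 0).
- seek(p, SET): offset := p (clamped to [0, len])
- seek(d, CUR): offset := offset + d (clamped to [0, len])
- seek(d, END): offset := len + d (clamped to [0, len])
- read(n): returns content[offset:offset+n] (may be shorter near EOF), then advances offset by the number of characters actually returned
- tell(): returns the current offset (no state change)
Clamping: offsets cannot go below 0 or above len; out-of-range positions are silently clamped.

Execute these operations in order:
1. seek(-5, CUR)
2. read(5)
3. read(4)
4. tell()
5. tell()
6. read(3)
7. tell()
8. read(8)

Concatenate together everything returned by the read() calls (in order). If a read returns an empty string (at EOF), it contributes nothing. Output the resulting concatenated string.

After 1 (seek(-5, CUR)): offset=0
After 2 (read(5)): returned 'MDM8C', offset=5
After 3 (read(4)): returned 'OO6U', offset=9
After 4 (tell()): offset=9
After 5 (tell()): offset=9
After 6 (read(3)): returned 'PUX', offset=12
After 7 (tell()): offset=12
After 8 (read(8)): returned 'D4WBBRVU', offset=20

Answer: MDM8COO6UPUXD4WBBRVU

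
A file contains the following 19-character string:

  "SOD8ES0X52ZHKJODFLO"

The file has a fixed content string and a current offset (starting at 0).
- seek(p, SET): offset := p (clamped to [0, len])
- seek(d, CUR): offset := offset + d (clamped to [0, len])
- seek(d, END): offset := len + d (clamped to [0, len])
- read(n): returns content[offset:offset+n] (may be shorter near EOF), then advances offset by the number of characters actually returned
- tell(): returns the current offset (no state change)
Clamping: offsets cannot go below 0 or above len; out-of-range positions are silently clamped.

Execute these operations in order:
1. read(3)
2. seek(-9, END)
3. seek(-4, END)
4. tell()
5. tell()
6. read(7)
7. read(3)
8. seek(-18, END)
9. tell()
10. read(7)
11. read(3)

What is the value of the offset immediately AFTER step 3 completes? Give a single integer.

Answer: 15

Derivation:
After 1 (read(3)): returned 'SOD', offset=3
After 2 (seek(-9, END)): offset=10
After 3 (seek(-4, END)): offset=15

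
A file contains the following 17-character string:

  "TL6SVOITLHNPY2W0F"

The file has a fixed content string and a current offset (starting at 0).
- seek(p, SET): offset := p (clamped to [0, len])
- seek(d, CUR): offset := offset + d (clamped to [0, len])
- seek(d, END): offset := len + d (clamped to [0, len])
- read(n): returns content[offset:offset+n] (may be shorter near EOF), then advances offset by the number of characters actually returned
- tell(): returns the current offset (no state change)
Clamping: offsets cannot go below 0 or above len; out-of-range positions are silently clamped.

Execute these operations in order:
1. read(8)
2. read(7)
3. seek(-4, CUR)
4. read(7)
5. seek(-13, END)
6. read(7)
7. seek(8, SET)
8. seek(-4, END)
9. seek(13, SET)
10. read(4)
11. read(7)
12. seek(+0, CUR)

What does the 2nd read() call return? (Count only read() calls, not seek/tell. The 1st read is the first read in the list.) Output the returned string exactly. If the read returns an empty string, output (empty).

Answer: LHNPY2W

Derivation:
After 1 (read(8)): returned 'TL6SVOIT', offset=8
After 2 (read(7)): returned 'LHNPY2W', offset=15
After 3 (seek(-4, CUR)): offset=11
After 4 (read(7)): returned 'PY2W0F', offset=17
After 5 (seek(-13, END)): offset=4
After 6 (read(7)): returned 'VOITLHN', offset=11
After 7 (seek(8, SET)): offset=8
After 8 (seek(-4, END)): offset=13
After 9 (seek(13, SET)): offset=13
After 10 (read(4)): returned '2W0F', offset=17
After 11 (read(7)): returned '', offset=17
After 12 (seek(+0, CUR)): offset=17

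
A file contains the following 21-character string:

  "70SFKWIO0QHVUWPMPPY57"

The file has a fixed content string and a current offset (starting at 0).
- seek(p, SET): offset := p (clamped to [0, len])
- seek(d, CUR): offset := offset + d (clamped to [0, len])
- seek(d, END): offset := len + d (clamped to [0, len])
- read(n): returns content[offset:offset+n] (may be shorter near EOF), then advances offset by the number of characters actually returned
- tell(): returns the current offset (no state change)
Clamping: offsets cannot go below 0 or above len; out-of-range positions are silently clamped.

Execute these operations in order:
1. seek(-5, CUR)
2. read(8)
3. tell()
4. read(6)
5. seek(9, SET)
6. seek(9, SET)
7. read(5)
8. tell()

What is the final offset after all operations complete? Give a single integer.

After 1 (seek(-5, CUR)): offset=0
After 2 (read(8)): returned '70SFKWIO', offset=8
After 3 (tell()): offset=8
After 4 (read(6)): returned '0QHVUW', offset=14
After 5 (seek(9, SET)): offset=9
After 6 (seek(9, SET)): offset=9
After 7 (read(5)): returned 'QHVUW', offset=14
After 8 (tell()): offset=14

Answer: 14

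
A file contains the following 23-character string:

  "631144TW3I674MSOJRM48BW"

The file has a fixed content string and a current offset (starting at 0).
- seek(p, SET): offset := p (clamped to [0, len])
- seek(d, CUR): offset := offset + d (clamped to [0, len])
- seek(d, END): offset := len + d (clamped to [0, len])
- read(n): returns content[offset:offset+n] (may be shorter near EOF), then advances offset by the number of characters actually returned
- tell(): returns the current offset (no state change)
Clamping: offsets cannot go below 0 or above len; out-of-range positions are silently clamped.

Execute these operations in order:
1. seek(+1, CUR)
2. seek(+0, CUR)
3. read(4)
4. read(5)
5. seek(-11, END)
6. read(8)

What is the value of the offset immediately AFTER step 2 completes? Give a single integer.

After 1 (seek(+1, CUR)): offset=1
After 2 (seek(+0, CUR)): offset=1

Answer: 1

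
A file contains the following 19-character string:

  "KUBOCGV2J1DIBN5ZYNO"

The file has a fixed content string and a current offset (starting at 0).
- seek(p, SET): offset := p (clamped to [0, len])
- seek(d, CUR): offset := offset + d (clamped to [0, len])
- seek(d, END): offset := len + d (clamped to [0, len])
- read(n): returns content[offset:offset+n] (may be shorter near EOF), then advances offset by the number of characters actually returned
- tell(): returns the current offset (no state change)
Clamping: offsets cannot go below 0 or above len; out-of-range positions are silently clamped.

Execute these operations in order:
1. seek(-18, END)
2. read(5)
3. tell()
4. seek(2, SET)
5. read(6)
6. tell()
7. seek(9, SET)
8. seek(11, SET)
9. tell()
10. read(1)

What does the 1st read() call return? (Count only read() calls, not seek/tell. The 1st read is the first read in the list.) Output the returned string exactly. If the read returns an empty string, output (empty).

After 1 (seek(-18, END)): offset=1
After 2 (read(5)): returned 'UBOCG', offset=6
After 3 (tell()): offset=6
After 4 (seek(2, SET)): offset=2
After 5 (read(6)): returned 'BOCGV2', offset=8
After 6 (tell()): offset=8
After 7 (seek(9, SET)): offset=9
After 8 (seek(11, SET)): offset=11
After 9 (tell()): offset=11
After 10 (read(1)): returned 'I', offset=12

Answer: UBOCG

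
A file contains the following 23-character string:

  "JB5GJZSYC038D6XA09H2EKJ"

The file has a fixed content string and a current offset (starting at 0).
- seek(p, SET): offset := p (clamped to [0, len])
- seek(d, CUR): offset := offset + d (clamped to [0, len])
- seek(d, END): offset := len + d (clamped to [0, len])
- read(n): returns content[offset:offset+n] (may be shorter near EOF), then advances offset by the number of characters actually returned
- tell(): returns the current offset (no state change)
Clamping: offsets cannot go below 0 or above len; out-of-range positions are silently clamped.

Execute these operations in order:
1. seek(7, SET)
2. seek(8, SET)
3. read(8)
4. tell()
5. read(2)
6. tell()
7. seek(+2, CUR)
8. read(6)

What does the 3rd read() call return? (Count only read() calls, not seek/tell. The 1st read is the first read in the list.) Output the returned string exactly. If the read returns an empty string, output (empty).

After 1 (seek(7, SET)): offset=7
After 2 (seek(8, SET)): offset=8
After 3 (read(8)): returned 'C038D6XA', offset=16
After 4 (tell()): offset=16
After 5 (read(2)): returned '09', offset=18
After 6 (tell()): offset=18
After 7 (seek(+2, CUR)): offset=20
After 8 (read(6)): returned 'EKJ', offset=23

Answer: EKJ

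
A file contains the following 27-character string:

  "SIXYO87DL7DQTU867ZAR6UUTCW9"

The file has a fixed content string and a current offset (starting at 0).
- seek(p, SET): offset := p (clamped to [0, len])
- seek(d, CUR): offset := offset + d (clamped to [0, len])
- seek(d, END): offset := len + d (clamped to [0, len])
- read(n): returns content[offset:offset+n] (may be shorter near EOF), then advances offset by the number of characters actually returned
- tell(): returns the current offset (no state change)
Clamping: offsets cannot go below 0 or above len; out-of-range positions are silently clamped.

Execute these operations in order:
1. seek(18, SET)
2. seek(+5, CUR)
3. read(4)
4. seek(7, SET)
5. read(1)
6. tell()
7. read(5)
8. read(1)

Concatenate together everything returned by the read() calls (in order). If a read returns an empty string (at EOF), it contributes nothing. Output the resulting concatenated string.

Answer: TCW9DL7DQTU

Derivation:
After 1 (seek(18, SET)): offset=18
After 2 (seek(+5, CUR)): offset=23
After 3 (read(4)): returned 'TCW9', offset=27
After 4 (seek(7, SET)): offset=7
After 5 (read(1)): returned 'D', offset=8
After 6 (tell()): offset=8
After 7 (read(5)): returned 'L7DQT', offset=13
After 8 (read(1)): returned 'U', offset=14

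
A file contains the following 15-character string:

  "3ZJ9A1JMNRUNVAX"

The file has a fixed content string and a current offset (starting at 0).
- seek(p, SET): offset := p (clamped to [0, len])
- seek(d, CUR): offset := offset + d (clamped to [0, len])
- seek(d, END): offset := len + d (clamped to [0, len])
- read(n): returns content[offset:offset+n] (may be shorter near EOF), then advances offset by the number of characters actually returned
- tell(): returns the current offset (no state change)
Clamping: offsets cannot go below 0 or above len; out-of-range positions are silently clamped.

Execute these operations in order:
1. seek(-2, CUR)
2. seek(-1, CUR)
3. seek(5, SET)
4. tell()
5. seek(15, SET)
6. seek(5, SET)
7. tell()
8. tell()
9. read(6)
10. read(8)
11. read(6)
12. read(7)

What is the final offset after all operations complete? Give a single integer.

Answer: 15

Derivation:
After 1 (seek(-2, CUR)): offset=0
After 2 (seek(-1, CUR)): offset=0
After 3 (seek(5, SET)): offset=5
After 4 (tell()): offset=5
After 5 (seek(15, SET)): offset=15
After 6 (seek(5, SET)): offset=5
After 7 (tell()): offset=5
After 8 (tell()): offset=5
After 9 (read(6)): returned '1JMNRU', offset=11
After 10 (read(8)): returned 'NVAX', offset=15
After 11 (read(6)): returned '', offset=15
After 12 (read(7)): returned '', offset=15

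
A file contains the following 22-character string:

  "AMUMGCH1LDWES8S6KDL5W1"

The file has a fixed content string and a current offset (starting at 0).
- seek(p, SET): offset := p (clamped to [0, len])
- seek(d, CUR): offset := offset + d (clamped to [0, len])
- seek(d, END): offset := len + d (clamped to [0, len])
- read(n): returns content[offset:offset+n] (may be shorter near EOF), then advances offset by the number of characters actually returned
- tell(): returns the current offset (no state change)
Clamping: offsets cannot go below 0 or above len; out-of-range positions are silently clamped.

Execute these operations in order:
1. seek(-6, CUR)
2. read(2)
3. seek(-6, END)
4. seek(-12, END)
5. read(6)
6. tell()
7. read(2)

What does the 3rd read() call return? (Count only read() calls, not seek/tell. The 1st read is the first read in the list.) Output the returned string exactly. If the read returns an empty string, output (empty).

Answer: KD

Derivation:
After 1 (seek(-6, CUR)): offset=0
After 2 (read(2)): returned 'AM', offset=2
After 3 (seek(-6, END)): offset=16
After 4 (seek(-12, END)): offset=10
After 5 (read(6)): returned 'WES8S6', offset=16
After 6 (tell()): offset=16
After 7 (read(2)): returned 'KD', offset=18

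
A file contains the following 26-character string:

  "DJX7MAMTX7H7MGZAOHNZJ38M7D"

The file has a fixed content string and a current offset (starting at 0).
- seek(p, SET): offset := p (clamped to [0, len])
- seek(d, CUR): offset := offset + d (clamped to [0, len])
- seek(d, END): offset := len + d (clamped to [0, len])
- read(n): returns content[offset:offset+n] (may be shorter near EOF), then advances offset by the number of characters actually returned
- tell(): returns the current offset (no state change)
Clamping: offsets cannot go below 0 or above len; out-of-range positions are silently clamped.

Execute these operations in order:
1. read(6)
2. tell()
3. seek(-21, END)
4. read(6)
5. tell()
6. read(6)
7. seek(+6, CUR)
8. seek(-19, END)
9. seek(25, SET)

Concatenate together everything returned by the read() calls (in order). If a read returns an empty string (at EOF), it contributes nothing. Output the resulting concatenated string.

After 1 (read(6)): returned 'DJX7MA', offset=6
After 2 (tell()): offset=6
After 3 (seek(-21, END)): offset=5
After 4 (read(6)): returned 'AMTX7H', offset=11
After 5 (tell()): offset=11
After 6 (read(6)): returned '7MGZAO', offset=17
After 7 (seek(+6, CUR)): offset=23
After 8 (seek(-19, END)): offset=7
After 9 (seek(25, SET)): offset=25

Answer: DJX7MAAMTX7H7MGZAO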